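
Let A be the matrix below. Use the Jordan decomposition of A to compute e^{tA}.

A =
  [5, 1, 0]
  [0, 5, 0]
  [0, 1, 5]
e^{tA} =
  [exp(5*t), t*exp(5*t), 0]
  [0, exp(5*t), 0]
  [0, t*exp(5*t), exp(5*t)]

Strategy: write A = P · J · P⁻¹ where J is a Jordan canonical form, so e^{tA} = P · e^{tJ} · P⁻¹, and e^{tJ} can be computed block-by-block.

A has Jordan form
J =
  [5, 1, 0]
  [0, 5, 0]
  [0, 0, 5]
(up to reordering of blocks).

Per-block formulas:
  For a 1×1 block at λ = 5: exp(t · [5]) = [e^(5t)].
  For a 2×2 Jordan block J_2(5): exp(t · J_2(5)) = e^(5t)·(I + t·N), where N is the 2×2 nilpotent shift.

After assembling e^{tJ} and conjugating by P, we get:

e^{tA} =
  [exp(5*t), t*exp(5*t), 0]
  [0, exp(5*t), 0]
  [0, t*exp(5*t), exp(5*t)]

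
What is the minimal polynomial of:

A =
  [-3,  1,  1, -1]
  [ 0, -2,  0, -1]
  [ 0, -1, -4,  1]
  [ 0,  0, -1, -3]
x^3 + 9*x^2 + 27*x + 27

The characteristic polynomial is χ_A(x) = (x + 3)^4, so the eigenvalues are known. The minimal polynomial is
  m_A(x) = Π_λ (x − λ)^{k_λ}
where k_λ is the size of the *largest* Jordan block for λ (equivalently, the smallest k with (A − λI)^k v = 0 for every generalised eigenvector v of λ).

  λ = -3: largest Jordan block has size 3, contributing (x + 3)^3

So m_A(x) = (x + 3)^3 = x^3 + 9*x^2 + 27*x + 27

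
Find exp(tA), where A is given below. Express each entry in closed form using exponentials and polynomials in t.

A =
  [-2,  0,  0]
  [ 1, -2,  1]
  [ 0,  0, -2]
e^{tA} =
  [exp(-2*t), 0, 0]
  [t*exp(-2*t), exp(-2*t), t*exp(-2*t)]
  [0, 0, exp(-2*t)]

Strategy: write A = P · J · P⁻¹ where J is a Jordan canonical form, so e^{tA} = P · e^{tJ} · P⁻¹, and e^{tJ} can be computed block-by-block.

A has Jordan form
J =
  [-2,  1,  0]
  [ 0, -2,  0]
  [ 0,  0, -2]
(up to reordering of blocks).

Per-block formulas:
  For a 2×2 Jordan block J_2(-2): exp(t · J_2(-2)) = e^(-2t)·(I + t·N), where N is the 2×2 nilpotent shift.
  For a 1×1 block at λ = -2: exp(t · [-2]) = [e^(-2t)].

After assembling e^{tJ} and conjugating by P, we get:

e^{tA} =
  [exp(-2*t), 0, 0]
  [t*exp(-2*t), exp(-2*t), t*exp(-2*t)]
  [0, 0, exp(-2*t)]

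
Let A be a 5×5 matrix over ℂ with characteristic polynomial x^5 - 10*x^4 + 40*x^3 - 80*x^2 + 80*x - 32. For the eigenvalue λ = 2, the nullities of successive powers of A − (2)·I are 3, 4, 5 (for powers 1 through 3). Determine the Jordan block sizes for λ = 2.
Block sizes for λ = 2: [3, 1, 1]

From the dimensions of kernels of powers, the number of Jordan blocks of size at least j is d_j − d_{j−1} where d_j = dim ker(N^j) (with d_0 = 0). Computing the differences gives [3, 1, 1].
The number of blocks of size exactly k is (#blocks of size ≥ k) − (#blocks of size ≥ k + 1), so the partition is: 2 block(s) of size 1, 1 block(s) of size 3.
In nonincreasing order the block sizes are [3, 1, 1].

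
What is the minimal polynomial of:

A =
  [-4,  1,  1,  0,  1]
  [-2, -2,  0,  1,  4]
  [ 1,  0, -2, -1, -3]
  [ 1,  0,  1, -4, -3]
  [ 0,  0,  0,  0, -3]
x^3 + 9*x^2 + 27*x + 27

The characteristic polynomial is χ_A(x) = (x + 3)^5, so the eigenvalues are known. The minimal polynomial is
  m_A(x) = Π_λ (x − λ)^{k_λ}
where k_λ is the size of the *largest* Jordan block for λ (equivalently, the smallest k with (A − λI)^k v = 0 for every generalised eigenvector v of λ).

  λ = -3: largest Jordan block has size 3, contributing (x + 3)^3

So m_A(x) = (x + 3)^3 = x^3 + 9*x^2 + 27*x + 27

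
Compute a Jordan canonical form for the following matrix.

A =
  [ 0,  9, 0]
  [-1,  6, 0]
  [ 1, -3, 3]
J_2(3) ⊕ J_1(3)

The characteristic polynomial is
  det(x·I − A) = x^3 - 9*x^2 + 27*x - 27 = (x - 3)^3

Eigenvalues and multiplicities (the geometric multiplicity of λ is n − rank(A − λI), which equals the number of Jordan blocks for λ):
  λ = 3: algebraic multiplicity = 3, geometric multiplicity = 2

Determining the block sizes for each eigenvalue:
  λ = 3: 2 blocks summing to 3 forces exactly one block of size 2 and the rest size 1 → block sizes [2, 1]

Assembling the blocks gives a Jordan form
J =
  [3, 1, 0]
  [0, 3, 0]
  [0, 0, 3]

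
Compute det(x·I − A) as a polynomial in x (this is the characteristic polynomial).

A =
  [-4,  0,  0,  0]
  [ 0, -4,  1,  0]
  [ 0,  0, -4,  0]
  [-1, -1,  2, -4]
x^4 + 16*x^3 + 96*x^2 + 256*x + 256

Expanding det(x·I − A) (e.g. by cofactor expansion or by noting that A is similar to its Jordan form J, which has the same characteristic polynomial as A) gives
  χ_A(x) = x^4 + 16*x^3 + 96*x^2 + 256*x + 256
which factors as (x + 4)^4. The eigenvalues (with algebraic multiplicities) are λ = -4 with multiplicity 4.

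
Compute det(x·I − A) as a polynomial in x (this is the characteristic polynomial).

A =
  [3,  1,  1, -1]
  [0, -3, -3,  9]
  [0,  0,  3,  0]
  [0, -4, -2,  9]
x^4 - 12*x^3 + 54*x^2 - 108*x + 81

Expanding det(x·I − A) (e.g. by cofactor expansion or by noting that A is similar to its Jordan form J, which has the same characteristic polynomial as A) gives
  χ_A(x) = x^4 - 12*x^3 + 54*x^2 - 108*x + 81
which factors as (x - 3)^4. The eigenvalues (with algebraic multiplicities) are λ = 3 with multiplicity 4.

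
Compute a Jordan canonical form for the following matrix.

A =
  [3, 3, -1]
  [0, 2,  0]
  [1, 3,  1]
J_2(2) ⊕ J_1(2)

The characteristic polynomial is
  det(x·I − A) = x^3 - 6*x^2 + 12*x - 8 = (x - 2)^3

Eigenvalues and multiplicities (the geometric multiplicity of λ is n − rank(A − λI), which equals the number of Jordan blocks for λ):
  λ = 2: algebraic multiplicity = 3, geometric multiplicity = 2

Determining the block sizes for each eigenvalue:
  λ = 2: 2 blocks summing to 3 forces exactly one block of size 2 and the rest size 1 → block sizes [2, 1]

Assembling the blocks gives a Jordan form
J =
  [2, 1, 0]
  [0, 2, 0]
  [0, 0, 2]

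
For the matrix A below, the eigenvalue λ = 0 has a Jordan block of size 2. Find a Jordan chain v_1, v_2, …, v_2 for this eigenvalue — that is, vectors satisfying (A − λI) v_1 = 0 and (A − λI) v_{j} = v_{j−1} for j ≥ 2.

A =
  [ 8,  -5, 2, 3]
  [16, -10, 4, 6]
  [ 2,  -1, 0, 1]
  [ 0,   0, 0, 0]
A Jordan chain for λ = 0 of length 2:
v_1 = (1, 2, 1, 0)ᵀ
v_2 = (2, 3, 0, 0)ᵀ

Let N = A − (0)·I. We want v_2 with N^2 v_2 = 0 but N^1 v_2 ≠ 0; then v_{j-1} := N · v_j for j = 2, …, 2.

Pick v_2 = (2, 3, 0, 0)ᵀ.
Then v_1 = N · v_2 = (1, 2, 1, 0)ᵀ.

Sanity check: (A − (0)·I) v_1 = (0, 0, 0, 0)ᵀ = 0. ✓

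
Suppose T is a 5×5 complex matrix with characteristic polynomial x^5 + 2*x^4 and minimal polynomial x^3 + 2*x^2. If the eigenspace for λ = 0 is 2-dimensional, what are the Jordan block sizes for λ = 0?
Block sizes for λ = 0: [2, 2]

Step 1 — from the characteristic polynomial, algebraic multiplicity of λ = 0 is 4. From dim ker(T − (0)·I) = 2, there are exactly 2 Jordan blocks for λ = 0.
Step 2 — from the minimal polynomial, the factor (x − 0)^2 tells us the largest block for λ = 0 has size 2.
Step 3 — with total size 4, 2 blocks, and largest block 2, the block sizes (in nonincreasing order) are [2, 2].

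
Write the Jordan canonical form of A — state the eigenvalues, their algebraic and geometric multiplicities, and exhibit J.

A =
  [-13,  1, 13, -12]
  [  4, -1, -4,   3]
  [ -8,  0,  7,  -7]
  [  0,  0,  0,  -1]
J_2(-3) ⊕ J_2(-1)

The characteristic polynomial is
  det(x·I − A) = x^4 + 8*x^3 + 22*x^2 + 24*x + 9 = (x + 1)^2*(x + 3)^2

Eigenvalues and multiplicities (the geometric multiplicity of λ is n − rank(A − λI), which equals the number of Jordan blocks for λ):
  λ = -3: algebraic multiplicity = 2, geometric multiplicity = 1
  λ = -1: algebraic multiplicity = 2, geometric multiplicity = 1

Determining the block sizes for each eigenvalue:
  λ = -3: one block (gm = 1), so the single block has size am = 2 → block sizes [2]
  λ = -1: one block (gm = 1), so the single block has size am = 2 → block sizes [2]

Assembling the blocks gives a Jordan form
J =
  [-3,  1,  0,  0]
  [ 0, -3,  0,  0]
  [ 0,  0, -1,  1]
  [ 0,  0,  0, -1]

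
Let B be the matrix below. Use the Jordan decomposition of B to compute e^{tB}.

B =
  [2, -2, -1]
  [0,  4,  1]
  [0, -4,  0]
e^{tB} =
  [exp(2*t), -2*t*exp(2*t), -t*exp(2*t)]
  [0, 2*t*exp(2*t) + exp(2*t), t*exp(2*t)]
  [0, -4*t*exp(2*t), -2*t*exp(2*t) + exp(2*t)]

Strategy: write B = P · J · P⁻¹ where J is a Jordan canonical form, so e^{tB} = P · e^{tJ} · P⁻¹, and e^{tJ} can be computed block-by-block.

B has Jordan form
J =
  [2, 1, 0]
  [0, 2, 0]
  [0, 0, 2]
(up to reordering of blocks).

Per-block formulas:
  For a 2×2 Jordan block J_2(2): exp(t · J_2(2)) = e^(2t)·(I + t·N), where N is the 2×2 nilpotent shift.
  For a 1×1 block at λ = 2: exp(t · [2]) = [e^(2t)].

After assembling e^{tJ} and conjugating by P, we get:

e^{tB} =
  [exp(2*t), -2*t*exp(2*t), -t*exp(2*t)]
  [0, 2*t*exp(2*t) + exp(2*t), t*exp(2*t)]
  [0, -4*t*exp(2*t), -2*t*exp(2*t) + exp(2*t)]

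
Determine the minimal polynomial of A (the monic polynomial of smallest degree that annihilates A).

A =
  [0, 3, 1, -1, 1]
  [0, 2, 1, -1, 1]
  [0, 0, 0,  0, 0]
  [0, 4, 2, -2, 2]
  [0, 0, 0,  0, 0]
x^3

The characteristic polynomial is χ_A(x) = x^5, so the eigenvalues are known. The minimal polynomial is
  m_A(x) = Π_λ (x − λ)^{k_λ}
where k_λ is the size of the *largest* Jordan block for λ (equivalently, the smallest k with (A − λI)^k v = 0 for every generalised eigenvector v of λ).

  λ = 0: largest Jordan block has size 3, contributing (x − 0)^3

So m_A(x) = x^3 = x^3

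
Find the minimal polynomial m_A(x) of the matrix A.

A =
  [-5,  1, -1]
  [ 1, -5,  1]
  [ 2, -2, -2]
x^2 + 8*x + 16

The characteristic polynomial is χ_A(x) = (x + 4)^3, so the eigenvalues are known. The minimal polynomial is
  m_A(x) = Π_λ (x − λ)^{k_λ}
where k_λ is the size of the *largest* Jordan block for λ (equivalently, the smallest k with (A − λI)^k v = 0 for every generalised eigenvector v of λ).

  λ = -4: largest Jordan block has size 2, contributing (x + 4)^2

So m_A(x) = (x + 4)^2 = x^2 + 8*x + 16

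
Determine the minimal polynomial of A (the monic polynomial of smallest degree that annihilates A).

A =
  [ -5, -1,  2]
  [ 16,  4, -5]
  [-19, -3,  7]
x^3 - 6*x^2 + 12*x - 8

The characteristic polynomial is χ_A(x) = (x - 2)^3, so the eigenvalues are known. The minimal polynomial is
  m_A(x) = Π_λ (x − λ)^{k_λ}
where k_λ is the size of the *largest* Jordan block for λ (equivalently, the smallest k with (A − λI)^k v = 0 for every generalised eigenvector v of λ).

  λ = 2: largest Jordan block has size 3, contributing (x − 2)^3

So m_A(x) = (x - 2)^3 = x^3 - 6*x^2 + 12*x - 8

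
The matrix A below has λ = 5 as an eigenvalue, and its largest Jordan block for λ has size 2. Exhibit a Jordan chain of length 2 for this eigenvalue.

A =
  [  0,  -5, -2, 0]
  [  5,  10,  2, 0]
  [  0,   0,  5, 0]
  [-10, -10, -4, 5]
A Jordan chain for λ = 5 of length 2:
v_1 = (-5, 5, 0, -10)ᵀ
v_2 = (1, 0, 0, 0)ᵀ

Let N = A − (5)·I. We want v_2 with N^2 v_2 = 0 but N^1 v_2 ≠ 0; then v_{j-1} := N · v_j for j = 2, …, 2.

Pick v_2 = (1, 0, 0, 0)ᵀ.
Then v_1 = N · v_2 = (-5, 5, 0, -10)ᵀ.

Sanity check: (A − (5)·I) v_1 = (0, 0, 0, 0)ᵀ = 0. ✓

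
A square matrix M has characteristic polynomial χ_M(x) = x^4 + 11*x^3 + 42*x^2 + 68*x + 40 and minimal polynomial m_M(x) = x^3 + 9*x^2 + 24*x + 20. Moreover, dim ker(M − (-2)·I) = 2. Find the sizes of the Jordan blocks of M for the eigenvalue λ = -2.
Block sizes for λ = -2: [2, 1]

Step 1 — from the characteristic polynomial, algebraic multiplicity of λ = -2 is 3. From dim ker(M − (-2)·I) = 2, there are exactly 2 Jordan blocks for λ = -2.
Step 2 — from the minimal polynomial, the factor (x + 2)^2 tells us the largest block for λ = -2 has size 2.
Step 3 — with total size 3, 2 blocks, and largest block 2, the block sizes (in nonincreasing order) are [2, 1].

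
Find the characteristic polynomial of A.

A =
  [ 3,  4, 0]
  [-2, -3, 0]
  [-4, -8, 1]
x^3 - x^2 - x + 1

Expanding det(x·I − A) (e.g. by cofactor expansion or by noting that A is similar to its Jordan form J, which has the same characteristic polynomial as A) gives
  χ_A(x) = x^3 - x^2 - x + 1
which factors as (x - 1)^2*(x + 1). The eigenvalues (with algebraic multiplicities) are λ = -1 with multiplicity 1, λ = 1 with multiplicity 2.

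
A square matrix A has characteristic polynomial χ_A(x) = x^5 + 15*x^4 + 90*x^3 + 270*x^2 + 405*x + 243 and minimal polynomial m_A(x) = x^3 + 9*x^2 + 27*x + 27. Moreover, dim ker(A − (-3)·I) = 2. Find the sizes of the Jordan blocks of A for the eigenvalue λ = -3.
Block sizes for λ = -3: [3, 2]

Step 1 — from the characteristic polynomial, algebraic multiplicity of λ = -3 is 5. From dim ker(A − (-3)·I) = 2, there are exactly 2 Jordan blocks for λ = -3.
Step 2 — from the minimal polynomial, the factor (x + 3)^3 tells us the largest block for λ = -3 has size 3.
Step 3 — with total size 5, 2 blocks, and largest block 3, the block sizes (in nonincreasing order) are [3, 2].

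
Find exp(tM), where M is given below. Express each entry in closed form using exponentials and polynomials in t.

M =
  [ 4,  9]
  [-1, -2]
e^{tM} =
  [3*t*exp(t) + exp(t), 9*t*exp(t)]
  [-t*exp(t), -3*t*exp(t) + exp(t)]

Strategy: write M = P · J · P⁻¹ where J is a Jordan canonical form, so e^{tM} = P · e^{tJ} · P⁻¹, and e^{tJ} can be computed block-by-block.

M has Jordan form
J =
  [1, 1]
  [0, 1]
(up to reordering of blocks).

Per-block formulas:
  For a 2×2 Jordan block J_2(1): exp(t · J_2(1)) = e^(1t)·(I + t·N), where N is the 2×2 nilpotent shift.

After assembling e^{tJ} and conjugating by P, we get:

e^{tM} =
  [3*t*exp(t) + exp(t), 9*t*exp(t)]
  [-t*exp(t), -3*t*exp(t) + exp(t)]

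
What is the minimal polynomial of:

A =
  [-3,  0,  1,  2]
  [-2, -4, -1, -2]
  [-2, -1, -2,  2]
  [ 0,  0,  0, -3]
x^3 + 9*x^2 + 27*x + 27

The characteristic polynomial is χ_A(x) = (x + 3)^4, so the eigenvalues are known. The minimal polynomial is
  m_A(x) = Π_λ (x − λ)^{k_λ}
where k_λ is the size of the *largest* Jordan block for λ (equivalently, the smallest k with (A − λI)^k v = 0 for every generalised eigenvector v of λ).

  λ = -3: largest Jordan block has size 3, contributing (x + 3)^3

So m_A(x) = (x + 3)^3 = x^3 + 9*x^2 + 27*x + 27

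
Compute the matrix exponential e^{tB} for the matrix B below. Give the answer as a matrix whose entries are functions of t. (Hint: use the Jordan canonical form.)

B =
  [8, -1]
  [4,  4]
e^{tB} =
  [2*t*exp(6*t) + exp(6*t), -t*exp(6*t)]
  [4*t*exp(6*t), -2*t*exp(6*t) + exp(6*t)]

Strategy: write B = P · J · P⁻¹ where J is a Jordan canonical form, so e^{tB} = P · e^{tJ} · P⁻¹, and e^{tJ} can be computed block-by-block.

B has Jordan form
J =
  [6, 1]
  [0, 6]
(up to reordering of blocks).

Per-block formulas:
  For a 2×2 Jordan block J_2(6): exp(t · J_2(6)) = e^(6t)·(I + t·N), where N is the 2×2 nilpotent shift.

After assembling e^{tJ} and conjugating by P, we get:

e^{tB} =
  [2*t*exp(6*t) + exp(6*t), -t*exp(6*t)]
  [4*t*exp(6*t), -2*t*exp(6*t) + exp(6*t)]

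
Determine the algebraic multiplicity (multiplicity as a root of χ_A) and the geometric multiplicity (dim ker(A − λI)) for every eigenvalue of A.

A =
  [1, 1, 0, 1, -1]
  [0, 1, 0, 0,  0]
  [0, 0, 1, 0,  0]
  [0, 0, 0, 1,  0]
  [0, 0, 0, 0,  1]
λ = 1: alg = 5, geom = 4

Step 1 — factor the characteristic polynomial to read off the algebraic multiplicities:
  χ_A(x) = (x - 1)^5

Step 2 — compute geometric multiplicities via the rank-nullity identity g(λ) = n − rank(A − λI):
  rank(A − (1)·I) = 1, so dim ker(A − (1)·I) = n − 1 = 4

Summary:
  λ = 1: algebraic multiplicity = 5, geometric multiplicity = 4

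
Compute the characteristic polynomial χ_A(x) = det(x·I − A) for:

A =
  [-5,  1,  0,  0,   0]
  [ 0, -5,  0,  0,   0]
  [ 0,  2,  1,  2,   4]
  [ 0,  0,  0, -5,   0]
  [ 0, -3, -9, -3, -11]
x^5 + 25*x^4 + 250*x^3 + 1250*x^2 + 3125*x + 3125

Expanding det(x·I − A) (e.g. by cofactor expansion or by noting that A is similar to its Jordan form J, which has the same characteristic polynomial as A) gives
  χ_A(x) = x^5 + 25*x^4 + 250*x^3 + 1250*x^2 + 3125*x + 3125
which factors as (x + 5)^5. The eigenvalues (with algebraic multiplicities) are λ = -5 with multiplicity 5.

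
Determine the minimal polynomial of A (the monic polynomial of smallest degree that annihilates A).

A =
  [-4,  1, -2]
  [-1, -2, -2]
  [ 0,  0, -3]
x^2 + 6*x + 9

The characteristic polynomial is χ_A(x) = (x + 3)^3, so the eigenvalues are known. The minimal polynomial is
  m_A(x) = Π_λ (x − λ)^{k_λ}
where k_λ is the size of the *largest* Jordan block for λ (equivalently, the smallest k with (A − λI)^k v = 0 for every generalised eigenvector v of λ).

  λ = -3: largest Jordan block has size 2, contributing (x + 3)^2

So m_A(x) = (x + 3)^2 = x^2 + 6*x + 9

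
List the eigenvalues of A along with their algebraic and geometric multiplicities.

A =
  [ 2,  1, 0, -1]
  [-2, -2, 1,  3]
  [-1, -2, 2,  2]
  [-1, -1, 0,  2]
λ = 1: alg = 4, geom = 2

Step 1 — factor the characteristic polynomial to read off the algebraic multiplicities:
  χ_A(x) = (x - 1)^4

Step 2 — compute geometric multiplicities via the rank-nullity identity g(λ) = n − rank(A − λI):
  rank(A − (1)·I) = 2, so dim ker(A − (1)·I) = n − 2 = 2

Summary:
  λ = 1: algebraic multiplicity = 4, geometric multiplicity = 2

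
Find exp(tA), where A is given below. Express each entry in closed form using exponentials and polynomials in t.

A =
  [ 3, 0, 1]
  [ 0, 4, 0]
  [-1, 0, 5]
e^{tA} =
  [-t*exp(4*t) + exp(4*t), 0, t*exp(4*t)]
  [0, exp(4*t), 0]
  [-t*exp(4*t), 0, t*exp(4*t) + exp(4*t)]

Strategy: write A = P · J · P⁻¹ where J is a Jordan canonical form, so e^{tA} = P · e^{tJ} · P⁻¹, and e^{tJ} can be computed block-by-block.

A has Jordan form
J =
  [4, 1, 0]
  [0, 4, 0]
  [0, 0, 4]
(up to reordering of blocks).

Per-block formulas:
  For a 2×2 Jordan block J_2(4): exp(t · J_2(4)) = e^(4t)·(I + t·N), where N is the 2×2 nilpotent shift.
  For a 1×1 block at λ = 4: exp(t · [4]) = [e^(4t)].

After assembling e^{tJ} and conjugating by P, we get:

e^{tA} =
  [-t*exp(4*t) + exp(4*t), 0, t*exp(4*t)]
  [0, exp(4*t), 0]
  [-t*exp(4*t), 0, t*exp(4*t) + exp(4*t)]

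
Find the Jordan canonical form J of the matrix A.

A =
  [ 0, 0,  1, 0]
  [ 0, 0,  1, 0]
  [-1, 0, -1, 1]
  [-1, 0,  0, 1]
J_3(0) ⊕ J_1(0)

The characteristic polynomial is
  det(x·I − A) = x^4

Eigenvalues and multiplicities (the geometric multiplicity of λ is n − rank(A − λI), which equals the number of Jordan blocks for λ):
  λ = 0: algebraic multiplicity = 4, geometric multiplicity = 2

Determining the block sizes for each eigenvalue:
  λ = 0: with am = 4 and gm = 2, the partition is not yet determined (e.g. several partitions of 4 into 2 parts exist). Let N = A − (0)·I. Computing rank(N^1) = 2, rank(N^2) = 1, rank(N^3) = 0; the number of blocks of size ≥ j is rank(N^{j−1}) − rank(N^j), giving [2, 1, 1]. So we have 1 block(s) of size 3, 1 block(s) of size 1 → block sizes [3, 1]

Assembling the blocks gives a Jordan form
J =
  [0, 1, 0, 0]
  [0, 0, 1, 0]
  [0, 0, 0, 0]
  [0, 0, 0, 0]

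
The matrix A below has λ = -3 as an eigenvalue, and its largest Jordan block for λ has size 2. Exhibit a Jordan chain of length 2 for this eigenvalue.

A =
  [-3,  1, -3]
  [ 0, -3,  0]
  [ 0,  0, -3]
A Jordan chain for λ = -3 of length 2:
v_1 = (1, 0, 0)ᵀ
v_2 = (0, 1, 0)ᵀ

Let N = A − (-3)·I. We want v_2 with N^2 v_2 = 0 but N^1 v_2 ≠ 0; then v_{j-1} := N · v_j for j = 2, …, 2.

Pick v_2 = (0, 1, 0)ᵀ.
Then v_1 = N · v_2 = (1, 0, 0)ᵀ.

Sanity check: (A − (-3)·I) v_1 = (0, 0, 0)ᵀ = 0. ✓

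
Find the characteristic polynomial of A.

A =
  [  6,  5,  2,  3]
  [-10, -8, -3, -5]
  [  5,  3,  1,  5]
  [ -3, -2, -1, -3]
x^4 + 4*x^3 + 6*x^2 + 4*x + 1

Expanding det(x·I − A) (e.g. by cofactor expansion or by noting that A is similar to its Jordan form J, which has the same characteristic polynomial as A) gives
  χ_A(x) = x^4 + 4*x^3 + 6*x^2 + 4*x + 1
which factors as (x + 1)^4. The eigenvalues (with algebraic multiplicities) are λ = -1 with multiplicity 4.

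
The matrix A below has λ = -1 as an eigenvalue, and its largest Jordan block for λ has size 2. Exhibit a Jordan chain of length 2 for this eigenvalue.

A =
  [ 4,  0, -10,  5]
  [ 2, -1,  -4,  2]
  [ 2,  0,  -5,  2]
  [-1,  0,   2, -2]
A Jordan chain for λ = -1 of length 2:
v_1 = (5, 2, 2, -1)ᵀ
v_2 = (1, 0, 0, 0)ᵀ

Let N = A − (-1)·I. We want v_2 with N^2 v_2 = 0 but N^1 v_2 ≠ 0; then v_{j-1} := N · v_j for j = 2, …, 2.

Pick v_2 = (1, 0, 0, 0)ᵀ.
Then v_1 = N · v_2 = (5, 2, 2, -1)ᵀ.

Sanity check: (A − (-1)·I) v_1 = (0, 0, 0, 0)ᵀ = 0. ✓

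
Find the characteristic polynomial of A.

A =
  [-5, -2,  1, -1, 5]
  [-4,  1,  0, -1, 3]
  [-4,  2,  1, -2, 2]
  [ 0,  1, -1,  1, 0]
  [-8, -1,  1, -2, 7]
x^5 - 5*x^4 + 10*x^3 - 10*x^2 + 5*x - 1

Expanding det(x·I − A) (e.g. by cofactor expansion or by noting that A is similar to its Jordan form J, which has the same characteristic polynomial as A) gives
  χ_A(x) = x^5 - 5*x^4 + 10*x^3 - 10*x^2 + 5*x - 1
which factors as (x - 1)^5. The eigenvalues (with algebraic multiplicities) are λ = 1 with multiplicity 5.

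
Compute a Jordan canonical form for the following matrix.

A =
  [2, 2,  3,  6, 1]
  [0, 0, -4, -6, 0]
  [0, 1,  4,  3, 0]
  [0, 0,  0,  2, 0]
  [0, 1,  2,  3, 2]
J_2(2) ⊕ J_2(2) ⊕ J_1(2)

The characteristic polynomial is
  det(x·I − A) = x^5 - 10*x^4 + 40*x^3 - 80*x^2 + 80*x - 32 = (x - 2)^5

Eigenvalues and multiplicities (the geometric multiplicity of λ is n − rank(A − λI), which equals the number of Jordan blocks for λ):
  λ = 2: algebraic multiplicity = 5, geometric multiplicity = 3

Determining the block sizes for each eigenvalue:
  λ = 2: with am = 5 and gm = 3, the partition is not yet determined (e.g. several partitions of 5 into 3 parts exist). Let N = A − (2)·I. Computing rank(N^1) = 2, rank(N^2) = 0; the number of blocks of size ≥ j is rank(N^{j−1}) − rank(N^j), giving [3, 2]. So we have 2 block(s) of size 2, 1 block(s) of size 1 → block sizes [2, 2, 1]

Assembling the blocks gives a Jordan form
J =
  [2, 1, 0, 0, 0]
  [0, 2, 0, 0, 0]
  [0, 0, 2, 1, 0]
  [0, 0, 0, 2, 0]
  [0, 0, 0, 0, 2]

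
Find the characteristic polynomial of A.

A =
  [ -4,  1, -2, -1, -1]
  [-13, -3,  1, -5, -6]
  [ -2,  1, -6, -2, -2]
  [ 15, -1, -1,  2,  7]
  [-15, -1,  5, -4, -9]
x^5 + 20*x^4 + 160*x^3 + 640*x^2 + 1280*x + 1024

Expanding det(x·I − A) (e.g. by cofactor expansion or by noting that A is similar to its Jordan form J, which has the same characteristic polynomial as A) gives
  χ_A(x) = x^5 + 20*x^4 + 160*x^3 + 640*x^2 + 1280*x + 1024
which factors as (x + 4)^5. The eigenvalues (with algebraic multiplicities) are λ = -4 with multiplicity 5.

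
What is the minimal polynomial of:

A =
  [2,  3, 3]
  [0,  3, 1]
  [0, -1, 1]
x^2 - 4*x + 4

The characteristic polynomial is χ_A(x) = (x - 2)^3, so the eigenvalues are known. The minimal polynomial is
  m_A(x) = Π_λ (x − λ)^{k_λ}
where k_λ is the size of the *largest* Jordan block for λ (equivalently, the smallest k with (A − λI)^k v = 0 for every generalised eigenvector v of λ).

  λ = 2: largest Jordan block has size 2, contributing (x − 2)^2

So m_A(x) = (x - 2)^2 = x^2 - 4*x + 4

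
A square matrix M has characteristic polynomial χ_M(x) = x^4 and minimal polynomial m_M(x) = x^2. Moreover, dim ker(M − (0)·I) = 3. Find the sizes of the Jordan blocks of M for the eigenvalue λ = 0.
Block sizes for λ = 0: [2, 1, 1]

Step 1 — from the characteristic polynomial, algebraic multiplicity of λ = 0 is 4. From dim ker(M − (0)·I) = 3, there are exactly 3 Jordan blocks for λ = 0.
Step 2 — from the minimal polynomial, the factor (x − 0)^2 tells us the largest block for λ = 0 has size 2.
Step 3 — with total size 4, 3 blocks, and largest block 2, the block sizes (in nonincreasing order) are [2, 1, 1].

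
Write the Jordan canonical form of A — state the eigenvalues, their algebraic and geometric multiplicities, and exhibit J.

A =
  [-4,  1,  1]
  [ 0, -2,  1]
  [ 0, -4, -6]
J_3(-4)

The characteristic polynomial is
  det(x·I − A) = x^3 + 12*x^2 + 48*x + 64 = (x + 4)^3

Eigenvalues and multiplicities (the geometric multiplicity of λ is n − rank(A − λI), which equals the number of Jordan blocks for λ):
  λ = -4: algebraic multiplicity = 3, geometric multiplicity = 1

Determining the block sizes for each eigenvalue:
  λ = -4: one block (gm = 1), so the single block has size am = 3 → block sizes [3]

Assembling the blocks gives a Jordan form
J =
  [-4,  1,  0]
  [ 0, -4,  1]
  [ 0,  0, -4]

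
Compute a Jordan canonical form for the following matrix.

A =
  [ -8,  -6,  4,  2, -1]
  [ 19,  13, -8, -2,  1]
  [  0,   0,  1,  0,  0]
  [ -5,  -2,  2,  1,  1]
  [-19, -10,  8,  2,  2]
J_2(1) ⊕ J_1(1) ⊕ J_1(3) ⊕ J_1(3)

The characteristic polynomial is
  det(x·I − A) = x^5 - 9*x^4 + 30*x^3 - 46*x^2 + 33*x - 9 = (x - 3)^2*(x - 1)^3

Eigenvalues and multiplicities (the geometric multiplicity of λ is n − rank(A − λI), which equals the number of Jordan blocks for λ):
  λ = 1: algebraic multiplicity = 3, geometric multiplicity = 2
  λ = 3: algebraic multiplicity = 2, geometric multiplicity = 2

Determining the block sizes for each eigenvalue:
  λ = 1: 2 blocks summing to 3 forces exactly one block of size 2 and the rest size 1 → block sizes [2, 1]
  λ = 3: gm = am = 2, so every block has size 1 → block sizes [1, 1]

Assembling the blocks gives a Jordan form
J =
  [1, 1, 0, 0, 0]
  [0, 1, 0, 0, 0]
  [0, 0, 1, 0, 0]
  [0, 0, 0, 3, 0]
  [0, 0, 0, 0, 3]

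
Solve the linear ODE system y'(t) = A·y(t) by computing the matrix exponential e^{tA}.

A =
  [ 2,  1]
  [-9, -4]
e^{tA} =
  [3*t*exp(-t) + exp(-t), t*exp(-t)]
  [-9*t*exp(-t), -3*t*exp(-t) + exp(-t)]

Strategy: write A = P · J · P⁻¹ where J is a Jordan canonical form, so e^{tA} = P · e^{tJ} · P⁻¹, and e^{tJ} can be computed block-by-block.

A has Jordan form
J =
  [-1,  1]
  [ 0, -1]
(up to reordering of blocks).

Per-block formulas:
  For a 2×2 Jordan block J_2(-1): exp(t · J_2(-1)) = e^(-1t)·(I + t·N), where N is the 2×2 nilpotent shift.

After assembling e^{tJ} and conjugating by P, we get:

e^{tA} =
  [3*t*exp(-t) + exp(-t), t*exp(-t)]
  [-9*t*exp(-t), -3*t*exp(-t) + exp(-t)]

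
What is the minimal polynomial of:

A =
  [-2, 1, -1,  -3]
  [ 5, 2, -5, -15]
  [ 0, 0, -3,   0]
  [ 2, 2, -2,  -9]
x^2 + 6*x + 9

The characteristic polynomial is χ_A(x) = (x + 3)^4, so the eigenvalues are known. The minimal polynomial is
  m_A(x) = Π_λ (x − λ)^{k_λ}
where k_λ is the size of the *largest* Jordan block for λ (equivalently, the smallest k with (A − λI)^k v = 0 for every generalised eigenvector v of λ).

  λ = -3: largest Jordan block has size 2, contributing (x + 3)^2

So m_A(x) = (x + 3)^2 = x^2 + 6*x + 9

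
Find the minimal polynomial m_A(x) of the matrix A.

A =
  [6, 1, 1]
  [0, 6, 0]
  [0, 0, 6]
x^2 - 12*x + 36

The characteristic polynomial is χ_A(x) = (x - 6)^3, so the eigenvalues are known. The minimal polynomial is
  m_A(x) = Π_λ (x − λ)^{k_λ}
where k_λ is the size of the *largest* Jordan block for λ (equivalently, the smallest k with (A − λI)^k v = 0 for every generalised eigenvector v of λ).

  λ = 6: largest Jordan block has size 2, contributing (x − 6)^2

So m_A(x) = (x - 6)^2 = x^2 - 12*x + 36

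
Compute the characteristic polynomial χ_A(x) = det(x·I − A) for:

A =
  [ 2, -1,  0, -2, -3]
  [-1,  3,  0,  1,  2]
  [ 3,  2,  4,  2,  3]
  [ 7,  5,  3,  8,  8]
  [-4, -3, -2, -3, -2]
x^5 - 15*x^4 + 90*x^3 - 270*x^2 + 405*x - 243

Expanding det(x·I − A) (e.g. by cofactor expansion or by noting that A is similar to its Jordan form J, which has the same characteristic polynomial as A) gives
  χ_A(x) = x^5 - 15*x^4 + 90*x^3 - 270*x^2 + 405*x - 243
which factors as (x - 3)^5. The eigenvalues (with algebraic multiplicities) are λ = 3 with multiplicity 5.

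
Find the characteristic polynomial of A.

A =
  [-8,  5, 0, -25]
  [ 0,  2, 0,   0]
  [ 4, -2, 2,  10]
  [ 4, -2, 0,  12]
x^4 - 8*x^3 + 24*x^2 - 32*x + 16

Expanding det(x·I − A) (e.g. by cofactor expansion or by noting that A is similar to its Jordan form J, which has the same characteristic polynomial as A) gives
  χ_A(x) = x^4 - 8*x^3 + 24*x^2 - 32*x + 16
which factors as (x - 2)^4. The eigenvalues (with algebraic multiplicities) are λ = 2 with multiplicity 4.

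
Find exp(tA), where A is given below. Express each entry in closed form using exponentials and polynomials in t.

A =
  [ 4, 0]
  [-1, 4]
e^{tA} =
  [exp(4*t), 0]
  [-t*exp(4*t), exp(4*t)]

Strategy: write A = P · J · P⁻¹ where J is a Jordan canonical form, so e^{tA} = P · e^{tJ} · P⁻¹, and e^{tJ} can be computed block-by-block.

A has Jordan form
J =
  [4, 1]
  [0, 4]
(up to reordering of blocks).

Per-block formulas:
  For a 2×2 Jordan block J_2(4): exp(t · J_2(4)) = e^(4t)·(I + t·N), where N is the 2×2 nilpotent shift.

After assembling e^{tJ} and conjugating by P, we get:

e^{tA} =
  [exp(4*t), 0]
  [-t*exp(4*t), exp(4*t)]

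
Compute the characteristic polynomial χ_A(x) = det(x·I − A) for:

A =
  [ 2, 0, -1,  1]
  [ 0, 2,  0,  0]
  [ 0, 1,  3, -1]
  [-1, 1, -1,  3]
x^4 - 10*x^3 + 37*x^2 - 60*x + 36

Expanding det(x·I − A) (e.g. by cofactor expansion or by noting that A is similar to its Jordan form J, which has the same characteristic polynomial as A) gives
  χ_A(x) = x^4 - 10*x^3 + 37*x^2 - 60*x + 36
which factors as (x - 3)^2*(x - 2)^2. The eigenvalues (with algebraic multiplicities) are λ = 2 with multiplicity 2, λ = 3 with multiplicity 2.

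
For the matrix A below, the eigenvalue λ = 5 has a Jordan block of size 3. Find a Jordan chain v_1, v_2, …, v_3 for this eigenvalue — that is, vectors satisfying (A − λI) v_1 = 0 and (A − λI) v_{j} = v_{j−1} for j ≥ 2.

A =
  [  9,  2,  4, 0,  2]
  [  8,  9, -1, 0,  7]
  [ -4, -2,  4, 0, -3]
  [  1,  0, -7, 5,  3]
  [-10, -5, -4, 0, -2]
A Jordan chain for λ = 5 of length 3:
v_1 = (-4, -2, 2, 2, 6)ᵀ
v_2 = (4, 8, -4, 1, -10)ᵀ
v_3 = (1, 0, 0, 0, 0)ᵀ

Let N = A − (5)·I. We want v_3 with N^3 v_3 = 0 but N^2 v_3 ≠ 0; then v_{j-1} := N · v_j for j = 3, …, 2.

Pick v_3 = (1, 0, 0, 0, 0)ᵀ.
Then v_2 = N · v_3 = (4, 8, -4, 1, -10)ᵀ.
Then v_1 = N · v_2 = (-4, -2, 2, 2, 6)ᵀ.

Sanity check: (A − (5)·I) v_1 = (0, 0, 0, 0, 0)ᵀ = 0. ✓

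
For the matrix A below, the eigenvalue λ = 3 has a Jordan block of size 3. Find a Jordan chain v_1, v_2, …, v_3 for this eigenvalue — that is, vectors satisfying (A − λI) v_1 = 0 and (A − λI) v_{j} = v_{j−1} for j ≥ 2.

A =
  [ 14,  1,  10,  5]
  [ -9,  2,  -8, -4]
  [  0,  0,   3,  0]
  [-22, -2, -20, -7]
A Jordan chain for λ = 3 of length 3:
v_1 = (2, -2, 0, -4)ᵀ
v_2 = (11, -9, 0, -22)ᵀ
v_3 = (1, 0, 0, 0)ᵀ

Let N = A − (3)·I. We want v_3 with N^3 v_3 = 0 but N^2 v_3 ≠ 0; then v_{j-1} := N · v_j for j = 3, …, 2.

Pick v_3 = (1, 0, 0, 0)ᵀ.
Then v_2 = N · v_3 = (11, -9, 0, -22)ᵀ.
Then v_1 = N · v_2 = (2, -2, 0, -4)ᵀ.

Sanity check: (A − (3)·I) v_1 = (0, 0, 0, 0)ᵀ = 0. ✓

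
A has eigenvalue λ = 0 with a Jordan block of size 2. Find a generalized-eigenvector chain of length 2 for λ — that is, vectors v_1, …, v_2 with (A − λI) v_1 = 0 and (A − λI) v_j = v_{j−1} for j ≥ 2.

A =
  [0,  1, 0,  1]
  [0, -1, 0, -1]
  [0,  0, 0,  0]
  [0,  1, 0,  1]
A Jordan chain for λ = 0 of length 2:
v_1 = (1, -1, 0, 1)ᵀ
v_2 = (0, 1, 0, 0)ᵀ

Let N = A − (0)·I. We want v_2 with N^2 v_2 = 0 but N^1 v_2 ≠ 0; then v_{j-1} := N · v_j for j = 2, …, 2.

Pick v_2 = (0, 1, 0, 0)ᵀ.
Then v_1 = N · v_2 = (1, -1, 0, 1)ᵀ.

Sanity check: (A − (0)·I) v_1 = (0, 0, 0, 0)ᵀ = 0. ✓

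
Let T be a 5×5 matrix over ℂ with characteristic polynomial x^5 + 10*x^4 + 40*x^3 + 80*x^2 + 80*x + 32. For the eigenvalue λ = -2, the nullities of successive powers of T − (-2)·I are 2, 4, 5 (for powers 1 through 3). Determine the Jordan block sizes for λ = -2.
Block sizes for λ = -2: [3, 2]

From the dimensions of kernels of powers, the number of Jordan blocks of size at least j is d_j − d_{j−1} where d_j = dim ker(N^j) (with d_0 = 0). Computing the differences gives [2, 2, 1].
The number of blocks of size exactly k is (#blocks of size ≥ k) − (#blocks of size ≥ k + 1), so the partition is: 1 block(s) of size 2, 1 block(s) of size 3.
In nonincreasing order the block sizes are [3, 2].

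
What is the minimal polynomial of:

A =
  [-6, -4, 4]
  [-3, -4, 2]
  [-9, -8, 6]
x^3 + 4*x^2 + 4*x

The characteristic polynomial is χ_A(x) = x*(x + 2)^2, so the eigenvalues are known. The minimal polynomial is
  m_A(x) = Π_λ (x − λ)^{k_λ}
where k_λ is the size of the *largest* Jordan block for λ (equivalently, the smallest k with (A − λI)^k v = 0 for every generalised eigenvector v of λ).

  λ = -2: largest Jordan block has size 2, contributing (x + 2)^2
  λ = 0: largest Jordan block has size 1, contributing (x − 0)

So m_A(x) = x*(x + 2)^2 = x^3 + 4*x^2 + 4*x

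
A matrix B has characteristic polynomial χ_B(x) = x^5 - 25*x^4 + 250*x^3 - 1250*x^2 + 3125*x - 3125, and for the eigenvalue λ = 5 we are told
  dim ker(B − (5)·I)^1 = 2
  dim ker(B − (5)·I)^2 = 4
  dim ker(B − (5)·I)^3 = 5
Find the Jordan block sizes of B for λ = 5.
Block sizes for λ = 5: [3, 2]

From the dimensions of kernels of powers, the number of Jordan blocks of size at least j is d_j − d_{j−1} where d_j = dim ker(N^j) (with d_0 = 0). Computing the differences gives [2, 2, 1].
The number of blocks of size exactly k is (#blocks of size ≥ k) − (#blocks of size ≥ k + 1), so the partition is: 1 block(s) of size 2, 1 block(s) of size 3.
In nonincreasing order the block sizes are [3, 2].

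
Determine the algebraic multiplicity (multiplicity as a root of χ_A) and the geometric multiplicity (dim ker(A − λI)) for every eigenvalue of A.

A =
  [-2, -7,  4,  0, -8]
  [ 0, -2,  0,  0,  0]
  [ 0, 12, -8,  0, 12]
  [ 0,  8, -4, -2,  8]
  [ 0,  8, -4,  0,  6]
λ = -2: alg = 4, geom = 3; λ = 0: alg = 1, geom = 1

Step 1 — factor the characteristic polynomial to read off the algebraic multiplicities:
  χ_A(x) = x*(x + 2)^4

Step 2 — compute geometric multiplicities via the rank-nullity identity g(λ) = n − rank(A − λI):
  rank(A − (-2)·I) = 2, so dim ker(A − (-2)·I) = n − 2 = 3
  rank(A − (0)·I) = 4, so dim ker(A − (0)·I) = n − 4 = 1

Summary:
  λ = -2: algebraic multiplicity = 4, geometric multiplicity = 3
  λ = 0: algebraic multiplicity = 1, geometric multiplicity = 1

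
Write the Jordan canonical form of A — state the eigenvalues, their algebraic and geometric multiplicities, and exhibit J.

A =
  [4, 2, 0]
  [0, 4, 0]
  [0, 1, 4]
J_2(4) ⊕ J_1(4)

The characteristic polynomial is
  det(x·I − A) = x^3 - 12*x^2 + 48*x - 64 = (x - 4)^3

Eigenvalues and multiplicities (the geometric multiplicity of λ is n − rank(A − λI), which equals the number of Jordan blocks for λ):
  λ = 4: algebraic multiplicity = 3, geometric multiplicity = 2

Determining the block sizes for each eigenvalue:
  λ = 4: 2 blocks summing to 3 forces exactly one block of size 2 and the rest size 1 → block sizes [2, 1]

Assembling the blocks gives a Jordan form
J =
  [4, 1, 0]
  [0, 4, 0]
  [0, 0, 4]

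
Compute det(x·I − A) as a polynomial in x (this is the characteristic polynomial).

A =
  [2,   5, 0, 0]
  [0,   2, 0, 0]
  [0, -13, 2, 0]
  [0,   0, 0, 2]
x^4 - 8*x^3 + 24*x^2 - 32*x + 16

Expanding det(x·I − A) (e.g. by cofactor expansion or by noting that A is similar to its Jordan form J, which has the same characteristic polynomial as A) gives
  χ_A(x) = x^4 - 8*x^3 + 24*x^2 - 32*x + 16
which factors as (x - 2)^4. The eigenvalues (with algebraic multiplicities) are λ = 2 with multiplicity 4.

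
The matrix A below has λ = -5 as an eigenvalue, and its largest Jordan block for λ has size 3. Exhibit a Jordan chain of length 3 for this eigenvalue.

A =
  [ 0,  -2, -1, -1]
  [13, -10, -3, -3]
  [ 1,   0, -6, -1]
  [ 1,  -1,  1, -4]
A Jordan chain for λ = -5 of length 3:
v_1 = (-3, -6, 3, -6)ᵀ
v_2 = (5, 13, 1, 1)ᵀ
v_3 = (1, 0, 0, 0)ᵀ

Let N = A − (-5)·I. We want v_3 with N^3 v_3 = 0 but N^2 v_3 ≠ 0; then v_{j-1} := N · v_j for j = 3, …, 2.

Pick v_3 = (1, 0, 0, 0)ᵀ.
Then v_2 = N · v_3 = (5, 13, 1, 1)ᵀ.
Then v_1 = N · v_2 = (-3, -6, 3, -6)ᵀ.

Sanity check: (A − (-5)·I) v_1 = (0, 0, 0, 0)ᵀ = 0. ✓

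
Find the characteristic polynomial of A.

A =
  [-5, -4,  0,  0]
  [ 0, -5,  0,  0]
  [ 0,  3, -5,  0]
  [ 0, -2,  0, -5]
x^4 + 20*x^3 + 150*x^2 + 500*x + 625

Expanding det(x·I − A) (e.g. by cofactor expansion or by noting that A is similar to its Jordan form J, which has the same characteristic polynomial as A) gives
  χ_A(x) = x^4 + 20*x^3 + 150*x^2 + 500*x + 625
which factors as (x + 5)^4. The eigenvalues (with algebraic multiplicities) are λ = -5 with multiplicity 4.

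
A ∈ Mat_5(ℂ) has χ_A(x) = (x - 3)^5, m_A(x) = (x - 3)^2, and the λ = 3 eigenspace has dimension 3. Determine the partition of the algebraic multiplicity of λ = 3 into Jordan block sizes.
Block sizes for λ = 3: [2, 2, 1]

Step 1 — from the characteristic polynomial, algebraic multiplicity of λ = 3 is 5. From dim ker(A − (3)·I) = 3, there are exactly 3 Jordan blocks for λ = 3.
Step 2 — from the minimal polynomial, the factor (x − 3)^2 tells us the largest block for λ = 3 has size 2.
Step 3 — with total size 5, 3 blocks, and largest block 2, the block sizes (in nonincreasing order) are [2, 2, 1].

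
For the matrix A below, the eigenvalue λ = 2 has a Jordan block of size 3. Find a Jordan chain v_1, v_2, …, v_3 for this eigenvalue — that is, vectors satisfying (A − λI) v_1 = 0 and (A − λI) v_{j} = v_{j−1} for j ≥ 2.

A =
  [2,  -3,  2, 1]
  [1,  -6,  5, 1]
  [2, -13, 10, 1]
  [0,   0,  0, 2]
A Jordan chain for λ = 2 of length 3:
v_1 = (1, 2, 3, 0)ᵀ
v_2 = (0, 1, 2, 0)ᵀ
v_3 = (1, 0, 0, 0)ᵀ

Let N = A − (2)·I. We want v_3 with N^3 v_3 = 0 but N^2 v_3 ≠ 0; then v_{j-1} := N · v_j for j = 3, …, 2.

Pick v_3 = (1, 0, 0, 0)ᵀ.
Then v_2 = N · v_3 = (0, 1, 2, 0)ᵀ.
Then v_1 = N · v_2 = (1, 2, 3, 0)ᵀ.

Sanity check: (A − (2)·I) v_1 = (0, 0, 0, 0)ᵀ = 0. ✓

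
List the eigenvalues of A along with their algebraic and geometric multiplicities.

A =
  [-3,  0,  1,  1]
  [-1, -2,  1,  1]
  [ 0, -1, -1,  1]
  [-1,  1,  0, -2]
λ = -2: alg = 4, geom = 2

Step 1 — factor the characteristic polynomial to read off the algebraic multiplicities:
  χ_A(x) = (x + 2)^4

Step 2 — compute geometric multiplicities via the rank-nullity identity g(λ) = n − rank(A − λI):
  rank(A − (-2)·I) = 2, so dim ker(A − (-2)·I) = n − 2 = 2

Summary:
  λ = -2: algebraic multiplicity = 4, geometric multiplicity = 2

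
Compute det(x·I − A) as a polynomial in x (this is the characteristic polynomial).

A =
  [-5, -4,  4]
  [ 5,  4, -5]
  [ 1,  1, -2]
x^3 + 3*x^2 + 3*x + 1

Expanding det(x·I − A) (e.g. by cofactor expansion or by noting that A is similar to its Jordan form J, which has the same characteristic polynomial as A) gives
  χ_A(x) = x^3 + 3*x^2 + 3*x + 1
which factors as (x + 1)^3. The eigenvalues (with algebraic multiplicities) are λ = -1 with multiplicity 3.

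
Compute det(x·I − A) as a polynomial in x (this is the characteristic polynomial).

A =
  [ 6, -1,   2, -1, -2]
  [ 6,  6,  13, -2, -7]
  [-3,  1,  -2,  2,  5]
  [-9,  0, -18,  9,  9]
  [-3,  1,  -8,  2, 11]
x^5 - 30*x^4 + 360*x^3 - 2160*x^2 + 6480*x - 7776

Expanding det(x·I − A) (e.g. by cofactor expansion or by noting that A is similar to its Jordan form J, which has the same characteristic polynomial as A) gives
  χ_A(x) = x^5 - 30*x^4 + 360*x^3 - 2160*x^2 + 6480*x - 7776
which factors as (x - 6)^5. The eigenvalues (with algebraic multiplicities) are λ = 6 with multiplicity 5.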